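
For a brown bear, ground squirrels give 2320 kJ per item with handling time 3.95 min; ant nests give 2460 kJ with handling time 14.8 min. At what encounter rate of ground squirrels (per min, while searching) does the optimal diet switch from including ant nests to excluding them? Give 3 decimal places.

0.100 per min

The zero-one rule: include ant nests iff E₂/h₂ > λE₁/(1+λh₁). Equality gives the switch point.
λE₁h₂ = E₂ + λE₂h₁ ⇒ λ = E₂/(E₁h₂ − E₂h₁) = 2460/(3.434e+04 − 9717) = 0.09992 per min.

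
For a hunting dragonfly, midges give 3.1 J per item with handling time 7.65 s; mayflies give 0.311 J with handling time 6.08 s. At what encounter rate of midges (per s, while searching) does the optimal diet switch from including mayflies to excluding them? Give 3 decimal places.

The zero-one rule: include mayflies iff E₂/h₂ > λE₁/(1+λh₁). Equality gives the switch point.
λE₁h₂ = E₂ + λE₂h₁ ⇒ λ = E₂/(E₁h₂ − E₂h₁) = 0.311/(18.85 − 2.379) = 0.01888 per s.

0.019 per s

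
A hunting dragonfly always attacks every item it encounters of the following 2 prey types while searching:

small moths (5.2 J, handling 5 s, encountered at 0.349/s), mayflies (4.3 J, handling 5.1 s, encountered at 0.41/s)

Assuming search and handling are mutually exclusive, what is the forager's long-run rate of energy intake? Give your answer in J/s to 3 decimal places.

Energy encountered per unit search time: 0.349×5.2 + 0.41×4.3 = 3.578 J/s.
Handling time per unit search time: 0.349×5 + 0.41×5.1 = 3.836.
Rate = 3.578/(1 + 3.836) = 0.7398 J/s.

0.740 J/s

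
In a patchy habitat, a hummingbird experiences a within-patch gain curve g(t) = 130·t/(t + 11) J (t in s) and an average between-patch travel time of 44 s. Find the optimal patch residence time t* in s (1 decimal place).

By the marginal value theorem, leave when the instantaneous gain rate g'(t) equals the habitat-wide average g(t)/(T + t).
g'(t) = 130·11/(t + 11)². Setting 130·11/(t+11)² = 130t/[(t+11)(44+t)] gives 11(44+t) = t(t+11), so t² = 11×44 = 484.
t* = √484 = 22 s.

22.0 s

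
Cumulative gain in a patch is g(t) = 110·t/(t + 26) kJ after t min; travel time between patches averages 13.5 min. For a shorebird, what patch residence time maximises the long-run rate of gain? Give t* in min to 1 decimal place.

18.7 min

By the marginal value theorem, leave when the instantaneous gain rate g'(t) equals the habitat-wide average g(t)/(T + t).
g'(t) = 110·26/(t + 26)². Setting 110·26/(t+26)² = 110t/[(t+26)(13.5+t)] gives 26(13.5+t) = t(t+26), so t² = 26×13.5 = 351.
t* = √351 = 18.73 min.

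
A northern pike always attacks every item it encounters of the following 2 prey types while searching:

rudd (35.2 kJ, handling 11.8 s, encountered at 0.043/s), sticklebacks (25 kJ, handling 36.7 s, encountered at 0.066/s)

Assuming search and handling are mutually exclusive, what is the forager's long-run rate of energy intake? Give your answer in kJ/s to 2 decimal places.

0.81 kJ/s

R = Σλ_iE_i / (1 + Σλ_ih_i)
Numerator: 0.043×35.2 + 0.066×25 = 3.164
Denominator: 1 + 0.043×11.8 + 0.066×36.7 = 3.93
R = 3.164/3.93 = 0.8051 kJ/s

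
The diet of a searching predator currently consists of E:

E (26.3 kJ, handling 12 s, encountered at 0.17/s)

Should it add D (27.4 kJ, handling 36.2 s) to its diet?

No

Current rate: (0.17×26.3)/(1 + 0.17×12) = 1.471 kJ/s.
Profitability of D: 27.4/36.2 = 0.7569 kJ/s.
0.7569 < 1.471, so adding D would lower the average — exclude it.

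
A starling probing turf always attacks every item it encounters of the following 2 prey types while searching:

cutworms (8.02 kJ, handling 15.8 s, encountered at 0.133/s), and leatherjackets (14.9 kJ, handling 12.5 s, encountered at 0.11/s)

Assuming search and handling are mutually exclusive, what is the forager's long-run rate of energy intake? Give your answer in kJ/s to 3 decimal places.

R = (0.133×8.02 + 0.11×14.9) / (1 + 0.133×15.8 + 0.11×12.5) = 2.706/4.476 = 0.6044 kJ/s.

0.604 kJ/s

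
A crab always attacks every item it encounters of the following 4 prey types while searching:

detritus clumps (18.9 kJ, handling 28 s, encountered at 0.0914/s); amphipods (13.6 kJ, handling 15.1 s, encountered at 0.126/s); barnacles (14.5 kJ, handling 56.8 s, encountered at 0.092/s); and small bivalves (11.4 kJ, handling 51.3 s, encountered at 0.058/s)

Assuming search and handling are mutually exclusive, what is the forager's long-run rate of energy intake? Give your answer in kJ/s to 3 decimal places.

0.398 kJ/s

Energy encountered per unit search time: 0.0914×18.9 + 0.126×13.6 + 0.092×14.5 + 0.058×11.4 = 5.436 kJ/s.
Handling time per unit search time: 0.0914×28 + 0.126×15.1 + 0.092×56.8 + 0.058×51.3 = 12.66.
Rate = 5.436/(1 + 12.66) = 0.3979 kJ/s.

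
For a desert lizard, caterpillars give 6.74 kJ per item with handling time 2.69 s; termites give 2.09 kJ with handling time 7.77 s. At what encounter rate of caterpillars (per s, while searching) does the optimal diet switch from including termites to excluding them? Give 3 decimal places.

The zero-one rule: include termites iff E₂/h₂ > λE₁/(1+λh₁). Equality gives the switch point.
λE₁h₂ = E₂ + λE₂h₁ ⇒ λ = E₂/(E₁h₂ − E₂h₁) = 2.09/(52.37 − 5.622) = 0.04471 per s.

0.045 per s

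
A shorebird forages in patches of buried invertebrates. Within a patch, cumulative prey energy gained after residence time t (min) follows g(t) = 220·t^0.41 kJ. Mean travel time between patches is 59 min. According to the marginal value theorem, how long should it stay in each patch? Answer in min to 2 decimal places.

41.00 min

Optimal t* satisfies g'(t*) = g(t*)/(T + t*).
g'(t) = 0.41·220·t^-0.59. Setting 0.41·220·t^-0.59 = 220·t^0.41/(59+t) gives 0.41(59+t) = t, so 0.59·t = 0.41×59.
t* = 0.41×59/0.59 = 41 min.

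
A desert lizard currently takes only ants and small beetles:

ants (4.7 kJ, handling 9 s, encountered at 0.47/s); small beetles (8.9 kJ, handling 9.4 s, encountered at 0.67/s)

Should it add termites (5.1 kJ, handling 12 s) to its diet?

No

On ants and small beetles alone, R = ΣλE/(1+Σλh) = 8.172/11.53 = 0.7089 kJ/s.
termites: E/h = 5.1/12 = 0.425 kJ/s.
Since 0.425 < R, time spent handling termites is better spent searching.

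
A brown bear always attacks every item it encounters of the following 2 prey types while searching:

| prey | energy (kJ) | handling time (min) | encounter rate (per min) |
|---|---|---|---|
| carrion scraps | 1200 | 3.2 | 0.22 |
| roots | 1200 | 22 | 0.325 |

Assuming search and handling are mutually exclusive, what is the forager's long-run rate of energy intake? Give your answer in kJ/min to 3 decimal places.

R = (0.22×1200 + 0.325×1200) / (1 + 0.22×3.2 + 0.325×22) = 654/8.854 = 73.86 kJ/min.

73.865 kJ/min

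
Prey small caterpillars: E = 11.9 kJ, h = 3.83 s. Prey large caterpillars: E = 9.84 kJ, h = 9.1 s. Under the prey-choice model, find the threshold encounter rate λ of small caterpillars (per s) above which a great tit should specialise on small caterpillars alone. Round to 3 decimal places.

The zero-one rule: include large caterpillars iff E₂/h₂ > λE₁/(1+λh₁). Equality gives the switch point.
λE₁h₂ = E₂ + λE₂h₁ ⇒ λ = E₂/(E₁h₂ − E₂h₁) = 9.84/(108.3 − 37.69) = 0.1394 per s.

0.139 per s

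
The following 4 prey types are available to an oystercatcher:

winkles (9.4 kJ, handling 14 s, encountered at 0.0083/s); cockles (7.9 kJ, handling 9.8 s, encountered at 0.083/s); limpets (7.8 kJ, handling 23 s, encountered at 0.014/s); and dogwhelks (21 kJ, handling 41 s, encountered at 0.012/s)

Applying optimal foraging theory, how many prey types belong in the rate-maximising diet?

3

Profitabilities (E/h, kJ/s): cockles 0.806, winkles 0.671, dogwhelks 0.512, limpets 0.339. Add prey in this order while the next type's profitability exceeds the intake rate on those already taken.
Rate on top 1: 0.3616. winkles: 0.671 > 0.3616 → include.
Rate on top 2: 0.3802. dogwhelks: 0.512 > 0.3802 → include.
Rate on top 3: 0.4071. limpets: 0.339 < 0.4071 → exclude; stop.
Optimal diet: cockles, winkles, dogwhelks — 3 of 4 types.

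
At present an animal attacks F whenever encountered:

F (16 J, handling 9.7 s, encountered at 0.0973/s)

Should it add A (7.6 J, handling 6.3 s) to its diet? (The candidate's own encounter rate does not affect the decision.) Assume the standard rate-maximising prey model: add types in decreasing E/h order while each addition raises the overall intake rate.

Current rate: (0.0973×16)/(1 + 0.0973×9.7) = 0.8009 J/s.
Profitability of A: 7.6/6.3 = 1.206 J/s.
Since 1.206 > R, including A increases the long-run rate.

Yes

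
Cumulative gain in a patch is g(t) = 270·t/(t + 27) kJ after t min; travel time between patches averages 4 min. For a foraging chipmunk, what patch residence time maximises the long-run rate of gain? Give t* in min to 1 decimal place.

10.4 min

Maximise g(t)/(T+t): set derivative to zero → g'(t)(T+t) = g(t).
g'(t) = 270·27/(t + 27)². Setting 270·27/(t+27)² = 270t/[(t+27)(4+t)] gives 27(4+t) = t(t+27), so t² = 27×4 = 108.
t* = √108 = 10.39 min.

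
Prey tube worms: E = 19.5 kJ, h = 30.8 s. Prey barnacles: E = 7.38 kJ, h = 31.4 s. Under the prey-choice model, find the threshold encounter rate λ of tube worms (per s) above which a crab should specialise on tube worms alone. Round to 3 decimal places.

At the threshold, the rate on tube worms alone equals the profitability of barnacles: λ·19.5/(1 + λ·30.8) = 7.38/31.4 = 0.235.
Rearranging, λ(19.5 − 0.235×30.8) = 0.235, so λ = 0.235/12.26 = 0.01917 per s.

0.019 per s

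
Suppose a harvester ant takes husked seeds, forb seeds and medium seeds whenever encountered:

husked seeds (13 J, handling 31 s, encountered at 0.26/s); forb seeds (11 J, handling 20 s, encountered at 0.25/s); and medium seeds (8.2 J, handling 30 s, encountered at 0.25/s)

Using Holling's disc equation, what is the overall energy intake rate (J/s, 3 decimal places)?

R = Σλ_iE_i / (1 + Σλ_ih_i)
Numerator: 0.26×13 + 0.25×11 + 0.25×8.2 = 8.18
Denominator: 1 + 0.26×31 + 0.25×20 + 0.25×30 = 21.56
R = 8.18/21.56 = 0.3794 J/s

0.379 J/s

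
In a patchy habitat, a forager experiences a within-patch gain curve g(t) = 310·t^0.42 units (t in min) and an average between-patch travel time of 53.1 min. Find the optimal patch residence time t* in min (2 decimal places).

Optimal t* satisfies g'(t*) = g(t*)/(T + t*).
g'(t) = 0.42·310·t^-0.58. Setting 0.42·310·t^-0.58 = 310·t^0.42/(53.1+t) gives 0.42(53.1+t) = t, so 0.58·t = 0.42×53.1.
t* = 0.42×53.1/0.58 = 38.45 min.

38.45 min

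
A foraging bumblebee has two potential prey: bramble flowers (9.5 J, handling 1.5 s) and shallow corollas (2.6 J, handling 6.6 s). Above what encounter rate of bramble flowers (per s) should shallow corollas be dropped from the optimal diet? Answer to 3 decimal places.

At the threshold, the rate on bramble flowers alone equals the profitability of shallow corollas: λ·9.5/(1 + λ·1.5) = 2.6/6.6 = 0.3939.
Rearranging, λ(9.5 − 0.3939×1.5) = 0.3939, so λ = 0.3939/8.909 = 0.04422 per s.

0.044 per s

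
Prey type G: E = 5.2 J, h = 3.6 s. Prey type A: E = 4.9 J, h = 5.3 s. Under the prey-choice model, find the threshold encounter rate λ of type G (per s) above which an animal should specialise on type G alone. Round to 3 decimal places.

Drop type A once their profitability E₂/h₂ falls below the rate achievable on type G alone: E₂/h₂ = λE₁/(1 + λh₁).
Solve for λ: λE₁h₂ = E₂(1 + λh₁) → λ(E₁h₂ − E₂h₁) = E₂ → λ = E₂/(E₁h₂ − E₂h₁).
λ = 4.9/(5.2×5.3 − 4.9×3.6) = 4.9/9.92 = 0.494 per s.

0.494 per s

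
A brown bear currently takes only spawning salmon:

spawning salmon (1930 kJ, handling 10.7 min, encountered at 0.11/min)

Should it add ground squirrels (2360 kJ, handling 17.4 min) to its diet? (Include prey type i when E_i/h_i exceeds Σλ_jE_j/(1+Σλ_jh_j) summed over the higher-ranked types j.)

On spawning salmon alone, R = ΣλE/(1+Σλh) = 212.3/2.177 = 97.52 kJ/min.
Profitability of ground squirrels: 2360/17.4 = 135.6 kJ/min.
135.6 > 97.52, so adding ground squirrels raises the average — include it.

Yes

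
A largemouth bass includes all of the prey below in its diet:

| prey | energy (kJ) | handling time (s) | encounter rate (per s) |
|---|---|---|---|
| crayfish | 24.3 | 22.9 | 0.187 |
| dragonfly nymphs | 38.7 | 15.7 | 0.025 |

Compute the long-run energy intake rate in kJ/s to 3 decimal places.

R = Σλ_iE_i / (1 + Σλ_ih_i)
Numerator: 0.187×24.3 + 0.025×38.7 = 5.512
Denominator: 1 + 0.187×22.9 + 0.025×15.7 = 5.675
R = 5.512/5.675 = 0.9712 kJ/s

0.971 kJ/s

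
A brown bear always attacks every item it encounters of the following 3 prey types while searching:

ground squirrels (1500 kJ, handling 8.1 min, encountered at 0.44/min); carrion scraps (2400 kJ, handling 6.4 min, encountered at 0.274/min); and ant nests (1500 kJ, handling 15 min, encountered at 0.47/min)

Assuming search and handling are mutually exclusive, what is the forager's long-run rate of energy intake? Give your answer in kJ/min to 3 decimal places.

R = Σλ_iE_i / (1 + Σλ_ih_i)
Numerator: 0.44×1500 + 0.274×2400 + 0.47×1500 = 2023
Denominator: 1 + 0.44×8.1 + 0.274×6.4 + 0.47×15 = 13.37
R = 2023/13.37 = 151.3 kJ/min

151.306 kJ/min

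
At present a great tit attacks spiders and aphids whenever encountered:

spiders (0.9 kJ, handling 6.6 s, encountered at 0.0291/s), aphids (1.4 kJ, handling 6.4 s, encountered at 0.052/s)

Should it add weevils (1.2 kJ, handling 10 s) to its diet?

Intake rate on the current diet: R = (0.0291×0.9 + 0.052×1.4) / (1 + 0.0291×6.6 + 0.052×6.4) = 0.09899/1.525 = 0.06492 kJ/s.
weevils: E/h = 1.2/10 = 0.12 kJ/s.
0.12 > 0.06492, so adding weevils raises the average — include it.

Yes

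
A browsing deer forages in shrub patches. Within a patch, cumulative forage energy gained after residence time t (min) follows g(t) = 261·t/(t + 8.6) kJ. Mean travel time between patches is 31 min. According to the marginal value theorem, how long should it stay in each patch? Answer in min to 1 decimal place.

16.3 min

Optimal t* satisfies g'(t*) = g(t*)/(T + t*).
g'(t) = 261·8.6/(t + 8.6)². Setting 261·8.6/(t+8.6)² = 261t/[(t+8.6)(31+t)] gives 8.6(31+t) = t(t+8.6), so t² = 8.6×31 = 266.6.
t* = √266.6 = 16.33 min.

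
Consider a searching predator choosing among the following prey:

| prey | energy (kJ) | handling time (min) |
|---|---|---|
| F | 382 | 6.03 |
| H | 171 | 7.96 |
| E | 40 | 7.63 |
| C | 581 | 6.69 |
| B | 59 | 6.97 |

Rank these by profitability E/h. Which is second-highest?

Profitability E/h (kJ/min): F = 382/6.03 = 63.3, H = 171/7.96 = 21.5, E = 40/7.63 = 5.24, C = 581/6.69 = 86.8, B = 59/6.97 = 8.46.
Ranked: C > F > H > B > E.

F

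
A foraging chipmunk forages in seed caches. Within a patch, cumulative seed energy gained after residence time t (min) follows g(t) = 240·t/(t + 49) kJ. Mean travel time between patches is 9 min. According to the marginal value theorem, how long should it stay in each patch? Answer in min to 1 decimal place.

Optimal t* satisfies g'(t*) = g(t*)/(T + t*).
g'(t) = 240·49/(t + 49)². Setting 240·49/(t+49)² = 240t/[(t+49)(9+t)] gives 49(9+t) = t(t+49), so t² = 49×9 = 441.
t* = √441 = 21 min.

21.0 min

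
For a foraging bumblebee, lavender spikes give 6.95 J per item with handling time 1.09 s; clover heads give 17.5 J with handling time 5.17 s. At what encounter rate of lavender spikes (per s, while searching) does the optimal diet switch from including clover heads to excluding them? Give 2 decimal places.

1.04 per s

The zero-one rule: include clover heads iff E₂/h₂ > λE₁/(1+λh₁). Equality gives the switch point.
λE₁h₂ = E₂ + λE₂h₁ ⇒ λ = E₂/(E₁h₂ − E₂h₁) = 17.5/(35.93 − 19.08) = 1.038 per s.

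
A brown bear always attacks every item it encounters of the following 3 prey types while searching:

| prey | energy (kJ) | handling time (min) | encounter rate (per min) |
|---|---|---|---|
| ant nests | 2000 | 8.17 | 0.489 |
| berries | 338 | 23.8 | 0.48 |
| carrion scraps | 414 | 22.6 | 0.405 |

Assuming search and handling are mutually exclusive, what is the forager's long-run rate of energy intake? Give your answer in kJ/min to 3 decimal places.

51.146 kJ/min

Energy encountered per unit search time: 0.489×2000 + 0.48×338 + 0.405×414 = 1308 kJ/min.
Handling time per unit search time: 0.489×8.17 + 0.48×23.8 + 0.405×22.6 = 24.57.
Rate = 1308/(1 + 24.57) = 51.15 kJ/min.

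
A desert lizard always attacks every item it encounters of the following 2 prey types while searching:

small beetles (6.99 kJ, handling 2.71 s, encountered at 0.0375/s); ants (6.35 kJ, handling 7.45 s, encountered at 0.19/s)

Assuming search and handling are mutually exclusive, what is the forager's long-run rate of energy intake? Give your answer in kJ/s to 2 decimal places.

0.58 kJ/s

Energy encountered per unit search time: 0.0375×6.99 + 0.19×6.35 = 1.469 kJ/s.
Handling time per unit search time: 0.0375×2.71 + 0.19×7.45 = 1.517.
Rate = 1.469/(1 + 1.517) = 0.5835 kJ/s.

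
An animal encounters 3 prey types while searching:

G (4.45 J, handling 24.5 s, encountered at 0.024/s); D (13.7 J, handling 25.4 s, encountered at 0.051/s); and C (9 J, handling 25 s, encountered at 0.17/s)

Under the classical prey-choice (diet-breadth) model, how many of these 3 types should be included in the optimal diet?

2

Profitabilities (E/h, J/s): D 0.539, C 0.36, G 0.182. Add prey in this order while the next type's profitability exceeds the intake rate on those already taken.
Rate on top 1: 0.3044. C: 0.36 > 0.3044 → include.
Rate on top 2: 0.3405. G: 0.182 < 0.3405 → exclude; stop.
Optimal diet: D, C — 2 of 3 types.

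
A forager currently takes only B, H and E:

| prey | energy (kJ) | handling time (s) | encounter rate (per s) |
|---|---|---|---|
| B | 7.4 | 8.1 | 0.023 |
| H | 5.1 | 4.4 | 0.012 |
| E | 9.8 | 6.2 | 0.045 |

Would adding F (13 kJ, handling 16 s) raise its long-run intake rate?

Yes

Current rate: (0.023×7.4 + 0.012×5.1 + 0.045×9.8)/(1 + 0.023×8.1 + 0.012×4.4 + 0.045×6.2) = 0.4429 kJ/s.
F: E/h = 13/16 = 0.8125 kJ/s.
0.8125 > 0.4429, so adding F raises the average — include it.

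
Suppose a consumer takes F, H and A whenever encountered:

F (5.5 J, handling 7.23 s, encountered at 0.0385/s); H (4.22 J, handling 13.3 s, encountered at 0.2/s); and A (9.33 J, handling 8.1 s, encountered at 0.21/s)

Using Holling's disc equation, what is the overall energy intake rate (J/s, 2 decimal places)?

0.53 J/s

R = Σλ_iE_i / (1 + Σλ_ih_i)
Numerator: 0.0385×5.5 + 0.2×4.22 + 0.21×9.33 = 3.015
Denominator: 1 + 0.0385×7.23 + 0.2×13.3 + 0.21×8.1 = 5.639
R = 3.015/5.639 = 0.5346 J/s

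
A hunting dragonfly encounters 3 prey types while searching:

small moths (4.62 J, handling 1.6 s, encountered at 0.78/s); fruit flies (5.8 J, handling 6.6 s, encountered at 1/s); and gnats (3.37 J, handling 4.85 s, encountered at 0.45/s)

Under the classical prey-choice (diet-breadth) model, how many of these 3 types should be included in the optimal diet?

1

Rank by E/h (J/s): small moths 2.89, fruit flies 0.879, gnats 0.695. Include each in turn until the next type's E/h falls below the running intake rate.
Rate on top 1: 1.603. fruit flies: 0.879 < 1.603 → exclude; stop.
Optimal diet: small moths — 1 of 3 types.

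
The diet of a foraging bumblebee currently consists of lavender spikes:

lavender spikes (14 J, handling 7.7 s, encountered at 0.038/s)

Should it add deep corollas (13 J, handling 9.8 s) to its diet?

Yes

On lavender spikes alone, R = ΣλE/(1+Σλh) = 0.532/1.293 = 0.4116 J/s.
deep corollas: E/h = 13/9.8 = 1.327 J/s.
Since 1.327 > R, including deep corollas increases the long-run rate.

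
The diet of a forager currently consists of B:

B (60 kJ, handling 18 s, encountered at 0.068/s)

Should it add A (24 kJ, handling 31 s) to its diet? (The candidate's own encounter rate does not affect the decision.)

No

Intake rate on the current diet: R = (0.068×60) / (1 + 0.068×18) = 4.08/2.224 = 1.835 kJ/s.
Profitability of A: 24/31 = 0.7742 kJ/s.
Since 0.7742 < R, time spent handling A is better spent searching.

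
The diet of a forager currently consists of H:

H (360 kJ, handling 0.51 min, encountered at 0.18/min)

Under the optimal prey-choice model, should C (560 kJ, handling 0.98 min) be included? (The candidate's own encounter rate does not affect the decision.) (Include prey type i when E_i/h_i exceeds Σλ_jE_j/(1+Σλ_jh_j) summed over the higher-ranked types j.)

Yes

Current rate: (0.18×360)/(1 + 0.18×0.51) = 59.35 kJ/min.
C: E/h = 560/0.98 = 571.4 kJ/min.
571.4 > 59.35, so adding C raises the average — include it.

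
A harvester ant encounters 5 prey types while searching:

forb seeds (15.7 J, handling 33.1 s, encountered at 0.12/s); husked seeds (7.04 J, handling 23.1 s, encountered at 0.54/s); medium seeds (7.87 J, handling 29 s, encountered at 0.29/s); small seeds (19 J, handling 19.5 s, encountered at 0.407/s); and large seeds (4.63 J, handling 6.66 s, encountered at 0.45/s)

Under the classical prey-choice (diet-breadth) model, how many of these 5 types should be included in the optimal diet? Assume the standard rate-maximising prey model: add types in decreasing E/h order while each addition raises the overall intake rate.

E/h in descending order: small seeds 0.974, large seeds 0.695, forb seeds 0.474, husked seeds 0.305, medium seeds 0.271 J/s. The optimal diet is the largest prefix of this list for which every included type satisfies E_i/h_i > R on the types above it.
Rate on top 1: 0.8653. large seeds: 0.695 < 0.8653 → exclude; stop.
Optimal diet: small seeds — 1 of 5 types.

1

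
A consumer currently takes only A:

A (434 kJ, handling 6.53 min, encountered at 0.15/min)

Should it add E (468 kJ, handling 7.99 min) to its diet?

Yes

On A alone, R = ΣλE/(1+Σλh) = 65.1/1.98 = 32.89 kJ/min.
E: E/h = 468/7.99 = 58.57 kJ/min.
Since 58.57 > R, including E increases the long-run rate.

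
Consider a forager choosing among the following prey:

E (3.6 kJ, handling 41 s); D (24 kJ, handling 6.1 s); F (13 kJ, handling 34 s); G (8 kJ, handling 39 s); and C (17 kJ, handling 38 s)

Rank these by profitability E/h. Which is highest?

D

Profitability E/h (kJ/s): E = 3.6/41 = 0.0878, D = 24/6.1 = 3.93, F = 13/34 = 0.382, G = 8/39 = 0.205, C = 17/38 = 0.447.
Ranked: D > C > F > G > E.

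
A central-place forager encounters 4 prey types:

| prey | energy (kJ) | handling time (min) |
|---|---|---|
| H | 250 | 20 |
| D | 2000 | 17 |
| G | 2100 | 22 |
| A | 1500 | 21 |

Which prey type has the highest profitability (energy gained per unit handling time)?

D

In descending order of E/h:
D: 2000/17 = 118 kJ/min
G: 2100/22 = 95.5 kJ/min
A: 1500/21 = 71.4 kJ/min
H: 250/20 = 12.5 kJ/min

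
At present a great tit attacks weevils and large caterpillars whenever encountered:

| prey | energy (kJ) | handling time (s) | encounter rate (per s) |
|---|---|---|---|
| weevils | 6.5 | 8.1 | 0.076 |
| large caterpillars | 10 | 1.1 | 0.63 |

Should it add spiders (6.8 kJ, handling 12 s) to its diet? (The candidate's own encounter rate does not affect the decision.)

No

On weevils and large caterpillars alone, R = ΣλE/(1+Σλh) = 6.794/2.309 = 2.943 kJ/s.
Profitability of spiders: 6.8/12 = 0.5667 kJ/s.
0.5667 < 2.943, so adding spiders would lower the average — exclude it.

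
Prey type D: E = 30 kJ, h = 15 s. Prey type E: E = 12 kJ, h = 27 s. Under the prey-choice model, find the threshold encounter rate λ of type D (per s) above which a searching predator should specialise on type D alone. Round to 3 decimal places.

0.019 per s

Drop type E once their profitability E₂/h₂ falls below the rate achievable on type D alone: E₂/h₂ = λE₁/(1 + λh₁).
Solve for λ: λE₁h₂ = E₂(1 + λh₁) → λ(E₁h₂ − E₂h₁) = E₂ → λ = E₂/(E₁h₂ − E₂h₁).
λ = 12/(30×27 − 12×15) = 12/630 = 0.01905 per s.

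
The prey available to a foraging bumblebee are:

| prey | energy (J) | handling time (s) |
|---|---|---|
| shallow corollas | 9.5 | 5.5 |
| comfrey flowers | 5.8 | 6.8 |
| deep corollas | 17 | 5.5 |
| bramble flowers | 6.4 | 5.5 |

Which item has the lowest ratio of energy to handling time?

In descending order of E/h:
deep corollas: 17/5.5 = 3.09 J/s
shallow corollas: 9.5/5.5 = 1.73 J/s
bramble flowers: 6.4/5.5 = 1.16 J/s
comfrey flowers: 5.8/6.8 = 0.853 J/s

comfrey flowers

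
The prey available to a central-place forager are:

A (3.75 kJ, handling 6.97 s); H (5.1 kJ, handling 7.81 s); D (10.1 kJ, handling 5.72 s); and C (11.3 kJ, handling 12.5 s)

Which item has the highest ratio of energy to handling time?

Profitability E/h (kJ/s): A = 3.75/6.97 = 0.538, H = 5.1/7.81 = 0.653, D = 10.1/5.72 = 1.77, C = 11.3/12.5 = 0.904.
Ranked: D > C > H > A.

D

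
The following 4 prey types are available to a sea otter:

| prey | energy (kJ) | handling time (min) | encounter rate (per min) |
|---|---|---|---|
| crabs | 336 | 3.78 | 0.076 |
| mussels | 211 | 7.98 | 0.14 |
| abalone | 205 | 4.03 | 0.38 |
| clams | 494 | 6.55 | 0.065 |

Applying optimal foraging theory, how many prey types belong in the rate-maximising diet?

3

Rank by E/h (kJ/min): crabs 88.9, clams 75.4, abalone 50.9, mussels 26.4. Include each in turn until the next type's E/h falls below the running intake rate.
Rate on top 1: 19.84. clams: 75.4 > 19.84 → include.
Rate on top 2: 33.65. abalone: 50.9 > 33.65 → include.
Rate on top 3: 41.78. mussels: 26.4 < 41.78 → exclude; stop.
Optimal diet: crabs, clams, abalone — 3 of 4 types.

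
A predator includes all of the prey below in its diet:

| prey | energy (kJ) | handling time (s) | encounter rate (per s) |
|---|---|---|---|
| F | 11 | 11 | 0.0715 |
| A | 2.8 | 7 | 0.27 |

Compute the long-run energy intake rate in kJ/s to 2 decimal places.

R = Σλ_iE_i / (1 + Σλ_ih_i)
Numerator: 0.0715×11 + 0.27×2.8 = 1.542
Denominator: 1 + 0.0715×11 + 0.27×7 = 3.676
R = 1.542/3.676 = 0.4196 kJ/s

0.42 kJ/s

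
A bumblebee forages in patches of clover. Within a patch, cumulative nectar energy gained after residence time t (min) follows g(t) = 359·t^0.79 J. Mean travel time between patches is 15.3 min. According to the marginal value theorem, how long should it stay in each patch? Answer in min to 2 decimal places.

By the marginal value theorem, leave when the instantaneous gain rate g'(t) equals the habitat-wide average g(t)/(T + t).
g'(t) = 0.79·359·t^-0.21. Setting 0.79·359·t^-0.21 = 359·t^0.79/(15.3+t) gives 0.79(15.3+t) = t, so 0.21·t = 0.79×15.3.
t* = 0.79×15.3/0.21 = 57.56 min.

57.56 min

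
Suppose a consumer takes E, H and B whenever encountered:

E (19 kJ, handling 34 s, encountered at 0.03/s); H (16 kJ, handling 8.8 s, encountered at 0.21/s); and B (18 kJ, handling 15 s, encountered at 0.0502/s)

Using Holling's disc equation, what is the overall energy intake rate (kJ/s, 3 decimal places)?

Energy encountered per unit search time: 0.03×19 + 0.21×16 + 0.0502×18 = 4.834 kJ/s.
Handling time per unit search time: 0.03×34 + 0.21×8.8 + 0.0502×15 = 3.621.
Rate = 4.834/(1 + 3.621) = 1.046 kJ/s.

1.046 kJ/s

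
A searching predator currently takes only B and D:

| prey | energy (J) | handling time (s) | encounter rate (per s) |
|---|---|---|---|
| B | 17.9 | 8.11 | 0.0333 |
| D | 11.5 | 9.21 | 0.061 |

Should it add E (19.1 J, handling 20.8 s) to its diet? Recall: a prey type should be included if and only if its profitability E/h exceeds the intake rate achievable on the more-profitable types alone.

On B and D alone, R = ΣλE/(1+Σλh) = 1.298/1.832 = 0.7083 J/s.
Profitability of E: 19.1/20.8 = 0.9183 J/s.
Since 0.9183 > R, including E increases the long-run rate.

Yes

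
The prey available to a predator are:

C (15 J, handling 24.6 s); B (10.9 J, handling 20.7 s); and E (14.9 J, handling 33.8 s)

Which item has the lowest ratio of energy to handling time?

E

In descending order of E/h:
C: 15/24.6 = 0.61 J/s
B: 10.9/20.7 = 0.527 J/s
E: 14.9/33.8 = 0.441 J/s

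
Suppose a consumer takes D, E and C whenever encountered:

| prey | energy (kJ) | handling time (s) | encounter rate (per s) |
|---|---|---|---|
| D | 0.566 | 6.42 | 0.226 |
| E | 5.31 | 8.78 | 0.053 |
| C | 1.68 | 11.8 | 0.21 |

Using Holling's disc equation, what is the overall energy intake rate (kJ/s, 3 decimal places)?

0.141 kJ/s

R = Σλ_iE_i / (1 + Σλ_ih_i)
Numerator: 0.226×0.566 + 0.053×5.31 + 0.21×1.68 = 0.7621
Denominator: 1 + 0.226×6.42 + 0.053×8.78 + 0.21×11.8 = 5.394
R = 0.7621/5.394 = 0.1413 kJ/s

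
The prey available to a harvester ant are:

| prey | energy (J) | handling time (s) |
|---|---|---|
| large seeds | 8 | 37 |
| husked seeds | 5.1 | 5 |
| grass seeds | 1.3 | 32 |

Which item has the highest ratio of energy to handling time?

In descending order of E/h:
husked seeds: 5.1/5 = 1.02 J/s
large seeds: 8/37 = 0.216 J/s
grass seeds: 1.3/32 = 0.0406 J/s

husked seeds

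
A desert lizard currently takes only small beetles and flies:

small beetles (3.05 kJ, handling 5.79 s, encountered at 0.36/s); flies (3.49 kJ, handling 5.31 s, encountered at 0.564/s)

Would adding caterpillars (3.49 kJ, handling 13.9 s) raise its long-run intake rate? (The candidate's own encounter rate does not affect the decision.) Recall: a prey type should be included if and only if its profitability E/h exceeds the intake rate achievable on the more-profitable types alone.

Current rate: (0.36×3.05 + 0.564×3.49)/(1 + 0.36×5.79 + 0.564×5.31) = 0.5044 kJ/s.
caterpillars: E/h = 3.49/13.9 = 0.2511 kJ/s.
0.2511 < 0.5044, so adding caterpillars would lower the average — exclude it.

No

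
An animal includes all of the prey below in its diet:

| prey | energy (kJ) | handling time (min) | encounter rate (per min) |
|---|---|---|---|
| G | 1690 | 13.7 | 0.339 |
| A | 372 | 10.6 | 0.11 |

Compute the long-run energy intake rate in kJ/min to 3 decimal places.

90.133 kJ/min

R = (0.339×1690 + 0.11×372) / (1 + 0.339×13.7 + 0.11×10.6) = 613.8/6.81 = 90.13 kJ/min.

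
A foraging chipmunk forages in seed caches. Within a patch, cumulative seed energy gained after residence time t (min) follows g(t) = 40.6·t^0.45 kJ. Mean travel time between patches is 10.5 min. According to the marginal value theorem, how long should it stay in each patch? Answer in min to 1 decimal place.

Optimal t* satisfies g'(t*) = g(t*)/(T + t*).
g'(t) = 0.45·40.6·t^-0.55. Setting 0.45·40.6·t^-0.55 = 40.6·t^0.45/(10.5+t) gives 0.45(10.5+t) = t, so 0.55·t = 0.45×10.5.
t* = 0.45×10.5/0.55 = 8.591 min.

8.6 min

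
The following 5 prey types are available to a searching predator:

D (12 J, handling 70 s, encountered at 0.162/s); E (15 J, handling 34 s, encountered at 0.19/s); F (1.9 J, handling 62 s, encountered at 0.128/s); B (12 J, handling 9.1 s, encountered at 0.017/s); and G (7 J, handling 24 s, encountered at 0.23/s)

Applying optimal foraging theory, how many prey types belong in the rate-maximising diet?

2

E/h in descending order: B 1.32, E 0.441, G 0.292, D 0.171, F 0.0306 J/s. The optimal diet is the largest prefix of this list for which every included type satisfies E_i/h_i > R on the types above it.
Rate on top 1: 0.1767. E: 0.441 > 0.1767 → include.
Rate on top 2: 0.4011. G: 0.292 < 0.4011 → exclude; stop.
Optimal diet: B, E — 2 of 5 types.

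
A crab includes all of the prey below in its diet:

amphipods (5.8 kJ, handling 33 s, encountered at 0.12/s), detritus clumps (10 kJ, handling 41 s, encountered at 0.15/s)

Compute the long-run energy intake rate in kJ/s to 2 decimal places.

0.20 kJ/s

R = Σλ_iE_i / (1 + Σλ_ih_i)
Numerator: 0.12×5.8 + 0.15×10 = 2.196
Denominator: 1 + 0.12×33 + 0.15×41 = 11.11
R = 2.196/11.11 = 0.1977 kJ/s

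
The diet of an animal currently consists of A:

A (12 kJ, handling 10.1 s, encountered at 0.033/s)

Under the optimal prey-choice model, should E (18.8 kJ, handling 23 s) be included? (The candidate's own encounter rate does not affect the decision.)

Yes

Current rate: (0.033×12)/(1 + 0.033×10.1) = 0.297 kJ/s.
Profitability of E: 18.8/23 = 0.8174 kJ/s.
0.8174 > 0.297, so adding E raises the average — include it.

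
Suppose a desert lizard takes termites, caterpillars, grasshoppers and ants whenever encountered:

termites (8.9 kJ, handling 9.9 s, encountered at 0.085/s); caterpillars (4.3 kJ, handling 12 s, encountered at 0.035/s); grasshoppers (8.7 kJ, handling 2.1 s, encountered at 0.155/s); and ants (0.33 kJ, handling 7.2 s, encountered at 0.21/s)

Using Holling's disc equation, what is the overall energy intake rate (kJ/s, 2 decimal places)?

R = Σλ_iE_i / (1 + Σλ_ih_i)
Numerator: 0.085×8.9 + 0.035×4.3 + 0.155×8.7 + 0.21×0.33 = 2.325
Denominator: 1 + 0.085×9.9 + 0.035×12 + 0.155×2.1 + 0.21×7.2 = 4.099
R = 2.325/4.099 = 0.5672 kJ/s

0.57 kJ/s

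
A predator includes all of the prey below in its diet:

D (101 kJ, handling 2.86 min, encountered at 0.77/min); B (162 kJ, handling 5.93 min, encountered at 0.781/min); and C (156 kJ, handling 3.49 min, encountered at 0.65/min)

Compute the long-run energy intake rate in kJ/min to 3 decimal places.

Energy encountered per unit search time: 0.77×101 + 0.781×162 + 0.65×156 = 305.7 kJ/min.
Handling time per unit search time: 0.77×2.86 + 0.781×5.93 + 0.65×3.49 = 9.102.
Rate = 305.7/(1 + 9.102) = 30.26 kJ/min.

30.260 kJ/min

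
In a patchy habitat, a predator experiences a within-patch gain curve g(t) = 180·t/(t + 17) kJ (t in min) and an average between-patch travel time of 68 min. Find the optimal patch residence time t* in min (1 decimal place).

34.0 min

Optimal t* satisfies g'(t*) = g(t*)/(T + t*).
g'(t) = 180·17/(t + 17)². Setting 180·17/(t+17)² = 180t/[(t+17)(68+t)] gives 17(68+t) = t(t+17), so t² = 17×68 = 1156.
t* = √1156 = 34 min.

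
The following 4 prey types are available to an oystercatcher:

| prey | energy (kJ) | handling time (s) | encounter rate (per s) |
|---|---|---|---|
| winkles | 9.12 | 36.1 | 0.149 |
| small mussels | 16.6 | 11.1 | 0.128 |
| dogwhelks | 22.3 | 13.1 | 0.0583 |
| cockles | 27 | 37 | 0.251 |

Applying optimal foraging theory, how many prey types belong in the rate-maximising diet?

Profitabilities (E/h, kJ/s): dogwhelks 1.7, small mussels 1.5, cockles 0.73, winkles 0.253. Add prey in this order while the next type's profitability exceeds the intake rate on those already taken.
Rate on top 1: 0.7371. small mussels: 1.5 > 0.7371 → include.
Rate on top 2: 1.075. cockles: 0.73 < 1.075 → exclude; stop.
Optimal diet: dogwhelks, small mussels — 2 of 4 types.

2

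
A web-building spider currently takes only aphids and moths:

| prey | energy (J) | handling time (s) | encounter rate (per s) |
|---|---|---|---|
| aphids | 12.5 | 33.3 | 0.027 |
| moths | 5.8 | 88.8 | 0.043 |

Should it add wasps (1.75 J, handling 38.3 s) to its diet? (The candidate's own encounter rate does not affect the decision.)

No

On aphids and moths alone, R = ΣλE/(1+Σλh) = 0.5869/5.717 = 0.1026 J/s.
wasps: E/h = 1.75/38.3 = 0.04569 J/s.
0.04569 < 0.1026, so adding wasps would lower the average — exclude it.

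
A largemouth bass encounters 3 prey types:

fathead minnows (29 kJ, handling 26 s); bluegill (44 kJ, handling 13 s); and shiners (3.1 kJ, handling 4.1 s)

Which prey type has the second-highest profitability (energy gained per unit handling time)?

fathead minnows

In descending order of E/h:
bluegill: 44/13 = 3.38 kJ/s
fathead minnows: 29/26 = 1.12 kJ/s
shiners: 3.1/4.1 = 0.756 kJ/s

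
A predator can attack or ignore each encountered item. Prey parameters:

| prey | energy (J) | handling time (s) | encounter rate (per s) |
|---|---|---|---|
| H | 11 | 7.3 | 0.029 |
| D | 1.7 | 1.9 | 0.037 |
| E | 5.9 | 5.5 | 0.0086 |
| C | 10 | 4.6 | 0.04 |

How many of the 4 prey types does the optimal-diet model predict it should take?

Rank by E/h (J/s): C 2.17, H 1.51, E 1.07, D 0.895. Include each in turn until the next type's E/h falls below the running intake rate.
Rate on top 1: 0.3378. H: 1.51 > 0.3378 → include.
Rate on top 2: 0.5152. E: 1.07 > 0.5152 → include.
Rate on top 3: 0.5334. D: 0.895 > 0.5334 → include.
Optimal diet: C, H, E, D — 4 of 4 types.

4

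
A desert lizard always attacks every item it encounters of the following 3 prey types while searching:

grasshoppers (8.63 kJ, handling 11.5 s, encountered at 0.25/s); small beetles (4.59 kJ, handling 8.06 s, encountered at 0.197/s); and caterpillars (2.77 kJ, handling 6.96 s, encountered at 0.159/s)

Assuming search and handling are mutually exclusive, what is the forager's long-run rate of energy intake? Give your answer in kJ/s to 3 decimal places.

0.533 kJ/s

Energy encountered per unit search time: 0.25×8.63 + 0.197×4.59 + 0.159×2.77 = 3.502 kJ/s.
Handling time per unit search time: 0.25×11.5 + 0.197×8.06 + 0.159×6.96 = 5.569.
Rate = 3.502/(1 + 5.569) = 0.5331 kJ/s.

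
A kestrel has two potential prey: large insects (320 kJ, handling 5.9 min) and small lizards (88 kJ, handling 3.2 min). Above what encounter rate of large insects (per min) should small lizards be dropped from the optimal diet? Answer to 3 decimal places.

0.174 per min

At the threshold, the rate on large insects alone equals the profitability of small lizards: λ·320/(1 + λ·5.9) = 88/3.2 = 27.5.
Rearranging, λ(320 − 27.5×5.9) = 27.5, so λ = 27.5/157.8 = 0.1743 per min.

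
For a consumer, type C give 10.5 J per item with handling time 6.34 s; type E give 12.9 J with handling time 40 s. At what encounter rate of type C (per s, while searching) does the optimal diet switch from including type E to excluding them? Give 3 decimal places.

At the threshold, the rate on type C alone equals the profitability of type E: λ·10.5/(1 + λ·6.34) = 12.9/40 = 0.3225.
Rearranging, λ(10.5 − 0.3225×6.34) = 0.3225, so λ = 0.3225/8.455 = 0.03814 per s.

0.038 per s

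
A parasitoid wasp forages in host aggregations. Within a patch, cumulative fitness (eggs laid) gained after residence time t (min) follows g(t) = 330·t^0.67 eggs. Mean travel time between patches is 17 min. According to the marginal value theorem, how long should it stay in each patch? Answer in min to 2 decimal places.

34.52 min

Maximise g(t)/(T+t): set derivative to zero → g'(t)(T+t) = g(t).
g'(t) = 0.67·330·t^-0.33. Setting 0.67·330·t^-0.33 = 330·t^0.67/(17+t) gives 0.67(17+t) = t, so 0.33·t = 0.67×17.
t* = 0.67×17/0.33 = 34.52 min.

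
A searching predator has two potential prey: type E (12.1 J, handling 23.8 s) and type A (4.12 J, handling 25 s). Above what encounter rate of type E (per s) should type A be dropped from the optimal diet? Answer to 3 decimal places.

0.020 per s

At the threshold, the rate on type E alone equals the profitability of type A: λ·12.1/(1 + λ·23.8) = 4.12/25 = 0.1648.
Rearranging, λ(12.1 − 0.1648×23.8) = 0.1648, so λ = 0.1648/8.178 = 0.02015 per s.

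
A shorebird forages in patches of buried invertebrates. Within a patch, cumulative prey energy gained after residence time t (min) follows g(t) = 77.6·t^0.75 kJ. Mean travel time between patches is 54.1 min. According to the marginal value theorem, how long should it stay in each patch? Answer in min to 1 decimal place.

Optimal t* satisfies g'(t*) = g(t*)/(T + t*).
g'(t) = 0.75·77.6·t^-0.25. Setting 0.75·77.6·t^-0.25 = 77.6·t^0.75/(54.1+t) gives 0.75(54.1+t) = t, so 0.25·t = 0.75×54.1.
t* = 0.75×54.1/0.25 = 162.3 min.

162.3 min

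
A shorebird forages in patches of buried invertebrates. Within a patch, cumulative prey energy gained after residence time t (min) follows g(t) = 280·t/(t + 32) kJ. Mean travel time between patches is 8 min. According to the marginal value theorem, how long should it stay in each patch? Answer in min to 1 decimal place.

Optimal t* satisfies g'(t*) = g(t*)/(T + t*).
g'(t) = 280·32/(t + 32)². Setting 280·32/(t+32)² = 280t/[(t+32)(8+t)] gives 32(8+t) = t(t+32), so t² = 32×8 = 256.
t* = √256 = 16 min.

16.0 min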